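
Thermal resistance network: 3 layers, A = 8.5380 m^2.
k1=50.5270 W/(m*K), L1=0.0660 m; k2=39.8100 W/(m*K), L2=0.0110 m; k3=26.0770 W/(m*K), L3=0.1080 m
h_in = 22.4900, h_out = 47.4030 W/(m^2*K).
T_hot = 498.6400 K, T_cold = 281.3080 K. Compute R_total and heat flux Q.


R_conv_in = 1/(22.4900*8.5380) = 0.0052
R_1 = 0.0660/(50.5270*8.5380) = 0.0002
R_2 = 0.0110/(39.8100*8.5380) = 3.2363e-05
R_3 = 0.1080/(26.0770*8.5380) = 0.0005
R_conv_out = 1/(47.4030*8.5380) = 0.0025
R_total = 0.0083 K/W
Q = 217.3320 / 0.0083 = 26030.7993 W

R_total = 0.0083 K/W, Q = 26030.7993 W


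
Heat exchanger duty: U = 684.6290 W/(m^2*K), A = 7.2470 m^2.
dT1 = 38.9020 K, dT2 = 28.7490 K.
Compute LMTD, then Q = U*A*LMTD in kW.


LMTD = 33.5700 K
Q = 684.6290 * 7.2470 * 33.5700 = 166557.7565 W = 166.5578 kW

166.5578 kW


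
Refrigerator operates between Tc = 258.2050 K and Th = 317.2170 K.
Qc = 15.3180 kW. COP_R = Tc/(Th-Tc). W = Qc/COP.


COP = 258.2050 / 59.0120 = 4.3755
W = 15.3180 / 4.3755 = 3.5009 kW

COP = 4.3755, W = 3.5009 kW


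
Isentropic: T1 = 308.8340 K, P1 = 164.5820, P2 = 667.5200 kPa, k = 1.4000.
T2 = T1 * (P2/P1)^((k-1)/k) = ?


(k-1)/k = 0.2857
(P2/P1)^exp = 1.4919
T2 = 308.8340 * 1.4919 = 460.7473 K

460.7473 K


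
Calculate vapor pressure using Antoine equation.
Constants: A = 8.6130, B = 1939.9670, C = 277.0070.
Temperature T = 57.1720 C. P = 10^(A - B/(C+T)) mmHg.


C+T = 334.1790
B/(C+T) = 5.8052
log10(P) = 8.6130 - 5.8052 = 2.8078
P = 10^2.8078 = 642.4313 mmHg

642.4313 mmHg


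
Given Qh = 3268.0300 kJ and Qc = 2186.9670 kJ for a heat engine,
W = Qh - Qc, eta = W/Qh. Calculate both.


W = 3268.0300 - 2186.9670 = 1081.0630 kJ
eta = 1081.0630 / 3268.0300 = 0.3308 = 33.0800%

W = 1081.0630 kJ, eta = 33.0800%


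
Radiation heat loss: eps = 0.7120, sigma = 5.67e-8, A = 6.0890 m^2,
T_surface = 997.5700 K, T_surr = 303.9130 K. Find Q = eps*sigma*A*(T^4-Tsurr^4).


T^4 = 9.9032e+11
Tsurr^4 = 8.5309e+09
Q = 0.7120 * 5.67e-8 * 6.0890 * 9.8178e+11 = 241337.6980 W

241337.6980 W


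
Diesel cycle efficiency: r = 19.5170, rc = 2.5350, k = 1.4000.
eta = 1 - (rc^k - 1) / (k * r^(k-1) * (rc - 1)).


r^(k-1) = 3.2822
rc^k = 3.6776
eta = 0.6204 = 62.0379%

62.0379%


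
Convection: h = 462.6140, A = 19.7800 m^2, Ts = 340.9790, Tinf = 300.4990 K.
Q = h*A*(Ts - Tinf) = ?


dT = 40.4800 K
Q = 462.6140 * 19.7800 * 40.4800 = 370412.4392 W

370412.4392 W


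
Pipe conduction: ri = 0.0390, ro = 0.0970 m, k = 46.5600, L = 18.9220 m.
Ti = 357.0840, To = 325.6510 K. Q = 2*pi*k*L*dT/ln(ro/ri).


dT = 31.4330 K
ln(ro/ri) = 0.9111
Q = 2*pi*46.5600*18.9220*31.4330 / 0.9111 = 190966.0431 W

190966.0431 W


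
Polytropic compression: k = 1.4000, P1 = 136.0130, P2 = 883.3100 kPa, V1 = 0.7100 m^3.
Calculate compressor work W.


(k-1)/k = 0.2857
(P2/P1)^exp = 1.7067
W = 3.5000 * 136.0130 * 0.7100 * (1.7067 - 1) = 238.8525 kJ

238.8525 kJ


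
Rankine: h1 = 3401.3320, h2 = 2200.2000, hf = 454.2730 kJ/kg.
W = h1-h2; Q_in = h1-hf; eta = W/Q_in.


W = 1201.1320 kJ/kg
Q_in = 2947.0590 kJ/kg
eta = 0.4076 = 40.7570%

eta = 40.7570%


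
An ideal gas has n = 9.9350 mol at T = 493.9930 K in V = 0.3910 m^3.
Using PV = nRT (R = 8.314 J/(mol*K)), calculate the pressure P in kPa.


P = nRT/V = 9.9350 * 8.314 * 493.9930 / 0.3910
= 40803.6193 / 0.3910 = 104357.0825 Pa = 104.3571 kPa

104.3571 kPa


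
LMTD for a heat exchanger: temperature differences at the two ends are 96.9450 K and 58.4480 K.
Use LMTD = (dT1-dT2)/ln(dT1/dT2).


dT1/dT2 = 1.6587
ln(dT1/dT2) = 0.5060
LMTD = 38.4970 / 0.5060 = 76.0801 K

76.0801 K


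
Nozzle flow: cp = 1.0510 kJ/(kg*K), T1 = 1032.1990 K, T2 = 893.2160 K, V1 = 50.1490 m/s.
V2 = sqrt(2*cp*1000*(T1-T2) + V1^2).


dT = 138.9830 K
2*cp*1000*dT = 292142.2660
V1^2 = 2514.9222
V2 = sqrt(294657.1882) = 542.8233 m/s

542.8233 m/s


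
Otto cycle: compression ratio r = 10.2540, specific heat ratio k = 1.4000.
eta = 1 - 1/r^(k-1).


r^(k-1) = 2.5372
eta = 1 - 1/2.5372 = 0.6059 = 60.5867%

60.5867%


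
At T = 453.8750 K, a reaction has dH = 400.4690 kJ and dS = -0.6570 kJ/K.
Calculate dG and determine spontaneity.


T*dS = 453.8750 * -0.6570 = -298.1959 kJ
dG = 400.4690 + 298.1959 = 698.6649 kJ (non-spontaneous)

dG = 698.6649 kJ, non-spontaneous


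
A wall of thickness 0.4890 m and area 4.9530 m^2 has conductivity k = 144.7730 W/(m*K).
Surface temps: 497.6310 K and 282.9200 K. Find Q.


dT = 214.7110 K
Q = 144.7730 * 4.9530 * 214.7110 / 0.4890 = 314848.2890 W

314848.2890 W


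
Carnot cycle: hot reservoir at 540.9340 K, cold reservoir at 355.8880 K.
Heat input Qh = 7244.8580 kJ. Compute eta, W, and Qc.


eta = 1 - 355.8880/540.9340 = 0.3421
W = 0.3421 * 7244.8580 = 2478.3652 kJ
Qc = 7244.8580 - 2478.3652 = 4766.4928 kJ

eta = 34.2086%, W = 2478.3652 kJ, Qc = 4766.4928 kJ


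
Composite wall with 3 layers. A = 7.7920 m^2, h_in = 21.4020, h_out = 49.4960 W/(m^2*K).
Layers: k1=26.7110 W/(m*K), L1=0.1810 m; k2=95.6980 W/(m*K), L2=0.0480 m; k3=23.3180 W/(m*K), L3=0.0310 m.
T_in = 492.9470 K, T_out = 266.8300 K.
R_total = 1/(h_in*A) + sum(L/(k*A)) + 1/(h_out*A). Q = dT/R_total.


R_conv_in = 1/(21.4020*7.7920) = 0.0060
R_1 = 0.1810/(26.7110*7.7920) = 0.0009
R_2 = 0.0480/(95.6980*7.7920) = 6.4371e-05
R_3 = 0.0310/(23.3180*7.7920) = 0.0002
R_conv_out = 1/(49.4960*7.7920) = 0.0026
R_total = 0.0097 K/W
Q = 226.1170 / 0.0097 = 23325.5000 W

R_total = 0.0097 K/W, Q = 23325.5000 W


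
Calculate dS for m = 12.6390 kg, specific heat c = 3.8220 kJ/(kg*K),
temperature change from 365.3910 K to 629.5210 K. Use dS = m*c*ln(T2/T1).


T2/T1 = 1.7229
ln(T2/T1) = 0.5440
dS = 12.6390 * 3.8220 * 0.5440 = 26.2782 kJ/K

26.2782 kJ/K


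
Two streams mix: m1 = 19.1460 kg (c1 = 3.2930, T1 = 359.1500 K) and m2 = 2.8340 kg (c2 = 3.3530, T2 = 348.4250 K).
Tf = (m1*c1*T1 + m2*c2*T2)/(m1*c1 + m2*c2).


num = 25954.4839
den = 72.5502
Tf = 357.7453 K

357.7453 K


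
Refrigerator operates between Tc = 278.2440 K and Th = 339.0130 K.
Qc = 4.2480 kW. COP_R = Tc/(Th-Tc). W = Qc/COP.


COP = 278.2440 / 60.7690 = 4.5787
W = 4.2480 / 4.5787 = 0.9278 kW

COP = 4.5787, W = 0.9278 kW


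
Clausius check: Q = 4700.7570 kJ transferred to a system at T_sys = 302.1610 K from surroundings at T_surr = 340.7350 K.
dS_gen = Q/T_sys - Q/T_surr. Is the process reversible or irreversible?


dS_sys = 4700.7570/302.1610 = 15.5571 kJ/K
dS_surr = -4700.7570/340.7350 = -13.7959 kJ/K
dS_gen = 15.5571 - 13.7959 = 1.7612 kJ/K (irreversible)

dS_gen = 1.7612 kJ/K, irreversible


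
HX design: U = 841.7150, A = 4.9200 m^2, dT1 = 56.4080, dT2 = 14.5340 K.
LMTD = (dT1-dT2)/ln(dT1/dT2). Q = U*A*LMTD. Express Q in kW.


LMTD = 30.8778 K
Q = 841.7150 * 4.9200 * 30.8778 = 127872.2815 W = 127.8723 kW

127.8723 kW


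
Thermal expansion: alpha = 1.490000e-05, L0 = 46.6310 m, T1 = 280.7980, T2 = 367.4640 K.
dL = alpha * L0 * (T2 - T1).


dT = 86.6660 K
dL = 1.490000e-05 * 46.6310 * 86.6660 = 0.060216 m
L_final = 46.691216 m

dL = 0.060216 m


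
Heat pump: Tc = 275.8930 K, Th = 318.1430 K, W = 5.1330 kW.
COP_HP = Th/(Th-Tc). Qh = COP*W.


COP = 318.1430 / 42.2500 = 7.5300
Qh = 7.5300 * 5.1330 = 38.6516 kW

COP = 7.5300, Qh = 38.6516 kW


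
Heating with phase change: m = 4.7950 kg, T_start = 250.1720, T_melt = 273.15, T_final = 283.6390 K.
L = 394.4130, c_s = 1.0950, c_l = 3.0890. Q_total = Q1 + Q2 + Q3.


Q1 (sensible, solid) = 4.7950 * 1.0950 * 22.9780 = 120.6466 kJ
Q2 (latent) = 4.7950 * 394.4130 = 1891.2103 kJ
Q3 (sensible, liquid) = 4.7950 * 3.0890 * 10.4890 = 155.3605 kJ
Q_total = 2167.2174 kJ

2167.2174 kJ


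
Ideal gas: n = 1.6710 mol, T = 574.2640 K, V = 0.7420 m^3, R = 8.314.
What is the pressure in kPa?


P = nRT/V = 1.6710 * 8.314 * 574.2640 / 0.7420
= 7978.0740 / 0.7420 = 10752.1213 Pa = 10.7521 kPa

10.7521 kPa


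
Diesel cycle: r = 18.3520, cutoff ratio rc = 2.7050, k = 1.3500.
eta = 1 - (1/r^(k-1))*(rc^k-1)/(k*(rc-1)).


r^(k-1) = 2.7688
rc^k = 3.8320
eta = 0.5556 = 55.5628%

55.5628%


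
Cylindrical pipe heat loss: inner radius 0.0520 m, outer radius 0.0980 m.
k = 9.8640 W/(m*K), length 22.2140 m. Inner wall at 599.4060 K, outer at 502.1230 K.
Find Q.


dT = 97.2830 K
ln(ro/ri) = 0.6337
Q = 2*pi*9.8640*22.2140*97.2830 / 0.6337 = 211347.2805 W

211347.2805 W


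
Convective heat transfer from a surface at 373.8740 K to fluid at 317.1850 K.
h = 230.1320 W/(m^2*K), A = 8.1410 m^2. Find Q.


dT = 56.6890 K
Q = 230.1320 * 8.1410 * 56.6890 = 106207.1029 W

106207.1029 W


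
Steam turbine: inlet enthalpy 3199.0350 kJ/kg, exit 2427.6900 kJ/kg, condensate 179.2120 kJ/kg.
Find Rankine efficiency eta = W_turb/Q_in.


W = 771.3450 kJ/kg
Q_in = 3019.8230 kJ/kg
eta = 0.2554 = 25.5427%

eta = 25.5427%


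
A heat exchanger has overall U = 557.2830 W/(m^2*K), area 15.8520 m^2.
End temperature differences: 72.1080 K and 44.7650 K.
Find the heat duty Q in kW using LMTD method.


LMTD = 57.3543 K
Q = 557.2830 * 15.8520 * 57.3543 = 506670.8004 W = 506.6708 kW

506.6708 kW


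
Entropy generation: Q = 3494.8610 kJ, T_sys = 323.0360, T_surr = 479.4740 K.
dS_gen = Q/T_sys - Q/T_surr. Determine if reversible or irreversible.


dS_sys = 3494.8610/323.0360 = 10.8188 kJ/K
dS_surr = -3494.8610/479.4740 = -7.2889 kJ/K
dS_gen = 10.8188 - 7.2889 = 3.5298 kJ/K (irreversible)

dS_gen = 3.5298 kJ/K, irreversible


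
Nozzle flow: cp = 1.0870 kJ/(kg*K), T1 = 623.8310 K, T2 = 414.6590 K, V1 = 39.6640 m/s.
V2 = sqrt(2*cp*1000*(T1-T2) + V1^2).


dT = 209.1720 K
2*cp*1000*dT = 454739.9280
V1^2 = 1573.2329
V2 = sqrt(456313.1609) = 675.5096 m/s

675.5096 m/s


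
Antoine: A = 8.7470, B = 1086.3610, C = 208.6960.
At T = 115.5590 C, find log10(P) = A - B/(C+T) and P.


C+T = 324.2550
B/(C+T) = 3.3503
log10(P) = 8.7470 - 3.3503 = 5.3967
P = 10^5.3967 = 249270.4420 mmHg

249270.4420 mmHg


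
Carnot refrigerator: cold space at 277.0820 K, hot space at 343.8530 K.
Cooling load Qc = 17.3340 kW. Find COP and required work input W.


COP = 277.0820 / 66.7710 = 4.1497
W = 17.3340 / 4.1497 = 4.1771 kW

COP = 4.1497, W = 4.1771 kW


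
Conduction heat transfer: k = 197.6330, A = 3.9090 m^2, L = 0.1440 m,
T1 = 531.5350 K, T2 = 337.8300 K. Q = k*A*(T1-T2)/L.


dT = 193.7050 K
Q = 197.6330 * 3.9090 * 193.7050 / 0.1440 = 1039210.3718 W

1039210.3718 W


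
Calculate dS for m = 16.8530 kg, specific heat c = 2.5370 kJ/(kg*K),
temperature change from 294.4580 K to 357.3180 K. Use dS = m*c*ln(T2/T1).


T2/T1 = 1.2135
ln(T2/T1) = 0.1935
dS = 16.8530 * 2.5370 * 0.1935 = 8.2729 kJ/K

8.2729 kJ/K


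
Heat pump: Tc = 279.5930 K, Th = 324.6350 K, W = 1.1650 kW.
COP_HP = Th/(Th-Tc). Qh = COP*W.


COP = 324.6350 / 45.0420 = 7.2074
Qh = 7.2074 * 1.1650 = 8.3966 kW

COP = 7.2074, Qh = 8.3966 kW


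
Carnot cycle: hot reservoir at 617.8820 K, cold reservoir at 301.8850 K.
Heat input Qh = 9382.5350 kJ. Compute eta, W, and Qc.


eta = 1 - 301.8850/617.8820 = 0.5114
W = 0.5114 * 9382.5350 = 4798.4128 kJ
Qc = 9382.5350 - 4798.4128 = 4584.1222 kJ

eta = 51.1420%, W = 4798.4128 kJ, Qc = 4584.1222 kJ


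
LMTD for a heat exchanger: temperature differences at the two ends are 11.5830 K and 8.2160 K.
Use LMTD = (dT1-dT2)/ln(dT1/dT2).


dT1/dT2 = 1.4098
ln(dT1/dT2) = 0.3435
LMTD = 3.3670 / 0.3435 = 9.8033 K

9.8033 K


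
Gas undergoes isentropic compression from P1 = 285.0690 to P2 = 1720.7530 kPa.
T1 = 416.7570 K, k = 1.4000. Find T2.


(k-1)/k = 0.2857
(P2/P1)^exp = 1.6714
T2 = 416.7570 * 1.6714 = 696.5618 K

696.5618 K


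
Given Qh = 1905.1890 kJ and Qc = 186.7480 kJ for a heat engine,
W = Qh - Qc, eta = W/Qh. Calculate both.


W = 1905.1890 - 186.7480 = 1718.4410 kJ
eta = 1718.4410 / 1905.1890 = 0.9020 = 90.1979%

W = 1718.4410 kJ, eta = 90.1979%


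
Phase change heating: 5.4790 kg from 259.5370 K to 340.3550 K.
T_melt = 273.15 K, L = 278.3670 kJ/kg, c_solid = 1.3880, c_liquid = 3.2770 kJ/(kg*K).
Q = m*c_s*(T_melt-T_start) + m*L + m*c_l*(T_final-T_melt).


Q1 (sensible, solid) = 5.4790 * 1.3880 * 13.6130 = 103.5249 kJ
Q2 (latent) = 5.4790 * 278.3670 = 1525.1728 kJ
Q3 (sensible, liquid) = 5.4790 * 3.2770 * 67.2050 = 1206.6445 kJ
Q_total = 2835.3421 kJ

2835.3421 kJ


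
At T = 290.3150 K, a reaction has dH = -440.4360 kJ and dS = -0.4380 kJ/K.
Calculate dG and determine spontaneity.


T*dS = 290.3150 * -0.4380 = -127.1580 kJ
dG = -440.4360 + 127.1580 = -313.2780 kJ (spontaneous)

dG = -313.2780 kJ, spontaneous


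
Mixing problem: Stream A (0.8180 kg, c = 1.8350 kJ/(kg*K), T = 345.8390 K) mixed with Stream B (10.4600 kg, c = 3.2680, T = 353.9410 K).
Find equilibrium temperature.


num = 12617.9790
den = 35.6843
Tf = 353.6002 K

353.6002 K


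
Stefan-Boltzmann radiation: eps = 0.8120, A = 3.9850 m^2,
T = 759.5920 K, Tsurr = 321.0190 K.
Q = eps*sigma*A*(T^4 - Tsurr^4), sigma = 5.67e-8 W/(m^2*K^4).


T^4 = 3.3291e+11
Tsurr^4 = 1.0620e+10
Q = 0.8120 * 5.67e-8 * 3.9850 * 3.2229e+11 = 59130.1266 W

59130.1266 W


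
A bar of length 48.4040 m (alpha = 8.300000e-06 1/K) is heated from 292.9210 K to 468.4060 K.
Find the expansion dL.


dT = 175.4850 K
dL = 8.300000e-06 * 48.4040 * 175.4850 = 0.070502 m
L_final = 48.474502 m

dL = 0.070502 m


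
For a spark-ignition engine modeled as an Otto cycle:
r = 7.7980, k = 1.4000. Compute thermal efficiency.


r^(k-1) = 2.2740
eta = 1 - 1/2.2740 = 0.5602 = 56.0249%

56.0249%


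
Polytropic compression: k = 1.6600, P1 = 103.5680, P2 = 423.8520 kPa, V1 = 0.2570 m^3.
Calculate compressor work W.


(k-1)/k = 0.3976
(P2/P1)^exp = 1.7511
W = 2.5152 * 103.5680 * 0.2570 * (1.7511 - 1) = 50.2856 kJ

50.2856 kJ


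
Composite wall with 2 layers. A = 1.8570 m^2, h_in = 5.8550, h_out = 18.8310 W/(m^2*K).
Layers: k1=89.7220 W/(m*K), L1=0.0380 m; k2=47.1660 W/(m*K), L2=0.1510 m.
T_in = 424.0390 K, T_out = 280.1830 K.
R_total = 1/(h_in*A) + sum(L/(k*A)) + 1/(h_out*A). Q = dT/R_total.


R_conv_in = 1/(5.8550*1.8570) = 0.0920
R_1 = 0.0380/(89.7220*1.8570) = 0.0002
R_2 = 0.1510/(47.1660*1.8570) = 0.0017
R_conv_out = 1/(18.8310*1.8570) = 0.0286
R_total = 0.1225 K/W
Q = 143.8560 / 0.1225 = 1174.1251 W

R_total = 0.1225 K/W, Q = 1174.1251 W


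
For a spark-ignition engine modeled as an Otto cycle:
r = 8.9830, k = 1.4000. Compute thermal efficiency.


r^(k-1) = 2.4064
eta = 1 - 1/2.4064 = 0.5844 = 58.4442%

58.4442%


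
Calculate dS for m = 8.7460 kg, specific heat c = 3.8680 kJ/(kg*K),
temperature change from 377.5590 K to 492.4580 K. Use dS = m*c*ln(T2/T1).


T2/T1 = 1.3043
ln(T2/T1) = 0.2657
dS = 8.7460 * 3.8680 * 0.2657 = 8.9879 kJ/K

8.9879 kJ/K


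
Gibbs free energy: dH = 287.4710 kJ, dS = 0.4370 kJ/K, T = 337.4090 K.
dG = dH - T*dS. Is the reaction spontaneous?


T*dS = 337.4090 * 0.4370 = 147.4477 kJ
dG = 287.4710 - 147.4477 = 140.0233 kJ (non-spontaneous)

dG = 140.0233 kJ, non-spontaneous


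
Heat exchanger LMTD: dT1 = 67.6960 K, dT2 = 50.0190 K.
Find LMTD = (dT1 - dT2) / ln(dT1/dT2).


dT1/dT2 = 1.3534
ln(dT1/dT2) = 0.3026
LMTD = 17.6770 / 0.3026 = 58.4124 K

58.4124 K


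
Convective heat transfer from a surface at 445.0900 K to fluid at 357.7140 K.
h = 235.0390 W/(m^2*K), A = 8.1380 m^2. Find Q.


dT = 87.3760 K
Q = 235.0390 * 8.1380 * 87.3760 = 167128.2152 W

167128.2152 W


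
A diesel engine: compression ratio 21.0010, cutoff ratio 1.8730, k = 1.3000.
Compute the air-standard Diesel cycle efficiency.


r^(k-1) = 2.4927
rc^k = 2.2610
eta = 0.5543 = 55.4259%

55.4259%


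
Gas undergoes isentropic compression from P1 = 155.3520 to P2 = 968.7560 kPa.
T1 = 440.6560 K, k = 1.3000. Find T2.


(k-1)/k = 0.2308
(P2/P1)^exp = 1.5256
T2 = 440.6560 * 1.5256 = 672.2605 K

672.2605 K


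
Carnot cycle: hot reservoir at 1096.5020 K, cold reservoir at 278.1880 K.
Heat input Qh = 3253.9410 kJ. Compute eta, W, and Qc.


eta = 1 - 278.1880/1096.5020 = 0.7463
W = 0.7463 * 3253.9410 = 2428.4000 kJ
Qc = 3253.9410 - 2428.4000 = 825.5410 kJ

eta = 74.6295%, W = 2428.4000 kJ, Qc = 825.5410 kJ


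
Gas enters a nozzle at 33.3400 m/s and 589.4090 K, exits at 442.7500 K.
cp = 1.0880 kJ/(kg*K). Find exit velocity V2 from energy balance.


dT = 146.6590 K
2*cp*1000*dT = 319129.9840
V1^2 = 1111.5556
V2 = sqrt(320241.5396) = 565.8989 m/s

565.8989 m/s


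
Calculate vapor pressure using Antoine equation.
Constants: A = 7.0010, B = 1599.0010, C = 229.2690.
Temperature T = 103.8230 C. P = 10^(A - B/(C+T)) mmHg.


C+T = 333.0920
B/(C+T) = 4.8005
log10(P) = 7.0010 - 4.8005 = 2.2005
P = 10^2.2005 = 158.6797 mmHg

158.6797 mmHg


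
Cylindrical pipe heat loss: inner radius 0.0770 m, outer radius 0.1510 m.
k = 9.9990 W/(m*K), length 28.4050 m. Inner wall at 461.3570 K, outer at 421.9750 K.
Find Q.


dT = 39.3820 K
ln(ro/ri) = 0.6735
Q = 2*pi*9.9990*28.4050*39.3820 / 0.6735 = 104353.7107 W

104353.7107 W


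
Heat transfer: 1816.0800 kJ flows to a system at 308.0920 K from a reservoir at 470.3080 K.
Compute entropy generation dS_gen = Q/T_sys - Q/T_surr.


dS_sys = 1816.0800/308.0920 = 5.8946 kJ/K
dS_surr = -1816.0800/470.3080 = -3.8615 kJ/K
dS_gen = 5.8946 - 3.8615 = 2.0331 kJ/K (irreversible)

dS_gen = 2.0331 kJ/K, irreversible


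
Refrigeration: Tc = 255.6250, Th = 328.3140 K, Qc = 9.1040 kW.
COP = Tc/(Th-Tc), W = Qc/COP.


COP = 255.6250 / 72.6890 = 3.5167
W = 9.1040 / 3.5167 = 2.5888 kW

COP = 3.5167, W = 2.5888 kW


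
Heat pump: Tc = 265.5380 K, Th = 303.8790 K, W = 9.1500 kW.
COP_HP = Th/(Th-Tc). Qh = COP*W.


COP = 303.8790 / 38.3410 = 7.9257
Qh = 7.9257 * 9.1500 = 72.5201 kW

COP = 7.9257, Qh = 72.5201 kW


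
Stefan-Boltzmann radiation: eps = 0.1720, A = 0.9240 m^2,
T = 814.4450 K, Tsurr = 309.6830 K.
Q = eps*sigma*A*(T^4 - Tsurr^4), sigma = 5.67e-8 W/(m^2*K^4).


T^4 = 4.3999e+11
Tsurr^4 = 9.1975e+09
Q = 0.1720 * 5.67e-8 * 0.9240 * 4.3080e+11 = 3882.0037 W

3882.0037 W


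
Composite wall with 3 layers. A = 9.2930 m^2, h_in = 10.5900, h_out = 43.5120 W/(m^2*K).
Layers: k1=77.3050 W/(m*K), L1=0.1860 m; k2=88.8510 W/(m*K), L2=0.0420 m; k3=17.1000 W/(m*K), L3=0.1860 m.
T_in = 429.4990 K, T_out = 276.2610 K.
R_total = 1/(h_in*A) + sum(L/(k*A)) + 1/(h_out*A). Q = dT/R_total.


R_conv_in = 1/(10.5900*9.2930) = 0.0102
R_1 = 0.1860/(77.3050*9.2930) = 0.0003
R_2 = 0.0420/(88.8510*9.2930) = 5.0866e-05
R_3 = 0.1860/(17.1000*9.2930) = 0.0012
R_conv_out = 1/(43.5120*9.2930) = 0.0025
R_total = 0.0141 K/W
Q = 153.2380 / 0.0141 = 10856.7146 W

R_total = 0.0141 K/W, Q = 10856.7146 W


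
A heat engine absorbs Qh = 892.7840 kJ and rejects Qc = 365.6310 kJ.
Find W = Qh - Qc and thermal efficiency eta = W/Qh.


W = 892.7840 - 365.6310 = 527.1530 kJ
eta = 527.1530 / 892.7840 = 0.5905 = 59.0460%

W = 527.1530 kJ, eta = 59.0460%


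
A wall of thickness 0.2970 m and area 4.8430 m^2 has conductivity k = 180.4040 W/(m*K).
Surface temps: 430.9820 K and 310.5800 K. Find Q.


dT = 120.4020 K
Q = 180.4040 * 4.8430 * 120.4020 / 0.2970 = 354191.2952 W

354191.2952 W


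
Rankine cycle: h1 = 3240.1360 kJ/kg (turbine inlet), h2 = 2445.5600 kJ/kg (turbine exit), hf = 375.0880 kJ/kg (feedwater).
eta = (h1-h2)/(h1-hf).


W = 794.5760 kJ/kg
Q_in = 2865.0480 kJ/kg
eta = 0.2773 = 27.7334%

eta = 27.7334%


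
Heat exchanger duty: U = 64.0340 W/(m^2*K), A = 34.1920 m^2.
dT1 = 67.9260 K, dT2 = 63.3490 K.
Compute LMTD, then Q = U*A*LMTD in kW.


LMTD = 65.6109 K
Q = 64.0340 * 34.1920 * 65.6109 = 143651.8079 W = 143.6518 kW

143.6518 kW


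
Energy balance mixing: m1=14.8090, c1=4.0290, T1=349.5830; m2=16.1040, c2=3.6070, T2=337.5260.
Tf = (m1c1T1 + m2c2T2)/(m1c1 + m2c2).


num = 40463.9468
den = 117.7526
Tf = 343.6353 K

343.6353 K


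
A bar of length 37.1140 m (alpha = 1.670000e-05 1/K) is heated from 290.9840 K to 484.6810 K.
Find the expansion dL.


dT = 193.6970 K
dL = 1.670000e-05 * 37.1140 * 193.6970 = 0.120054 m
L_final = 37.234054 m

dL = 0.120054 m


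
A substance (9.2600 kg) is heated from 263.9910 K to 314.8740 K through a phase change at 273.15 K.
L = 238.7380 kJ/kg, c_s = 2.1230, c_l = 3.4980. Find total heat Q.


Q1 (sensible, solid) = 9.2600 * 2.1230 * 9.1590 = 180.0566 kJ
Q2 (latent) = 9.2600 * 238.7380 = 2210.7139 kJ
Q3 (sensible, liquid) = 9.2600 * 3.4980 * 41.7240 = 1351.5021 kJ
Q_total = 3742.2726 kJ

3742.2726 kJ


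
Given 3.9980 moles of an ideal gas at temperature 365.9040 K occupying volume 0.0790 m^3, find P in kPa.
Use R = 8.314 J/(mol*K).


P = nRT/V = 3.9980 * 8.314 * 365.9040 / 0.0790
= 12162.4192 / 0.0790 = 153954.6731 Pa = 153.9547 kPa

153.9547 kPa


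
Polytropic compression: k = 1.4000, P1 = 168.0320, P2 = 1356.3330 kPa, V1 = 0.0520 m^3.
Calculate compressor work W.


(k-1)/k = 0.2857
(P2/P1)^exp = 1.8161
W = 3.5000 * 168.0320 * 0.0520 * (1.8161 - 1) = 24.9573 kJ

24.9573 kJ


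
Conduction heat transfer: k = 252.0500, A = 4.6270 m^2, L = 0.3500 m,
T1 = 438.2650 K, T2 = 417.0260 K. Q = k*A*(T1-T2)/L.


dT = 21.2390 K
Q = 252.0500 * 4.6270 * 21.2390 / 0.3500 = 70770.4931 W

70770.4931 W


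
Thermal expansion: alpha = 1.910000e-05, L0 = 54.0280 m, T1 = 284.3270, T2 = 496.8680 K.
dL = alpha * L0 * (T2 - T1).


dT = 212.5410 K
dL = 1.910000e-05 * 54.0280 * 212.5410 = 0.219328 m
L_final = 54.247328 m

dL = 0.219328 m


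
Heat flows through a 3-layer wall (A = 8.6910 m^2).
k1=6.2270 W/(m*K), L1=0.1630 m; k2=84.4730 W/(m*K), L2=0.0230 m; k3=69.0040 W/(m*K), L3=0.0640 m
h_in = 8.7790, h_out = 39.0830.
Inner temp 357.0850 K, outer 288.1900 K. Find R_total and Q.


R_conv_in = 1/(8.7790*8.6910) = 0.0131
R_1 = 0.1630/(6.2270*8.6910) = 0.0030
R_2 = 0.0230/(84.4730*8.6910) = 3.1329e-05
R_3 = 0.0640/(69.0040*8.6910) = 0.0001
R_conv_out = 1/(39.0830*8.6910) = 0.0029
R_total = 0.0192 K/W
Q = 68.8950 / 0.0192 = 3588.2028 W

R_total = 0.0192 K/W, Q = 3588.2028 W


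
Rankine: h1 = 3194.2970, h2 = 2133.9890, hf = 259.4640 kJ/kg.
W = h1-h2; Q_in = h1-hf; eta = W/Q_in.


W = 1060.3080 kJ/kg
Q_in = 2934.8330 kJ/kg
eta = 0.3613 = 36.1284%

eta = 36.1284%


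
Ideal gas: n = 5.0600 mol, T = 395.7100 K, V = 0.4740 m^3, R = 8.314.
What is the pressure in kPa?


P = nRT/V = 5.0600 * 8.314 * 395.7100 / 0.4740
= 16647.0607 / 0.4740 = 35120.3812 Pa = 35.1204 kPa

35.1204 kPa


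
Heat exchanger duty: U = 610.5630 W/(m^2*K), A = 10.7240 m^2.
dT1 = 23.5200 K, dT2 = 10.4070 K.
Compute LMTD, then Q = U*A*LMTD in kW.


LMTD = 16.0822 K
Q = 610.5630 * 10.7240 * 16.0822 = 105301.1968 W = 105.3012 kW

105.3012 kW


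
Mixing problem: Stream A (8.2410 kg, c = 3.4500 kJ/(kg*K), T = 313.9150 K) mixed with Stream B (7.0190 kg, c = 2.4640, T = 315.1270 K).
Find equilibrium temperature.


num = 14375.1221
den = 45.7263
Tf = 314.3734 K

314.3734 K


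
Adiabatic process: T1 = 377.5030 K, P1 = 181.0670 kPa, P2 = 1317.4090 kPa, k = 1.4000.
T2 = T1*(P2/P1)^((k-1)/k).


(k-1)/k = 0.2857
(P2/P1)^exp = 1.7630
T2 = 377.5030 * 1.7630 = 665.5370 K

665.5370 K


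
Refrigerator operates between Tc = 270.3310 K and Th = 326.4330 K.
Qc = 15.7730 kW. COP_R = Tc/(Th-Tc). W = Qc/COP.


COP = 270.3310 / 56.1020 = 4.8186
W = 15.7730 / 4.8186 = 3.2734 kW

COP = 4.8186, W = 3.2734 kW


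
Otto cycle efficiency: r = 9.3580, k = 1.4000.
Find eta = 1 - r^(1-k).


r^(k-1) = 2.4461
eta = 1 - 1/2.4461 = 0.5912 = 59.1185%

59.1185%


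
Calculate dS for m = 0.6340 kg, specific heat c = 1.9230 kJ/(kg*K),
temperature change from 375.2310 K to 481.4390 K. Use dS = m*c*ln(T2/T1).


T2/T1 = 1.2830
ln(T2/T1) = 0.2492
dS = 0.6340 * 1.9230 * 0.2492 = 0.3039 kJ/K

0.3039 kJ/K


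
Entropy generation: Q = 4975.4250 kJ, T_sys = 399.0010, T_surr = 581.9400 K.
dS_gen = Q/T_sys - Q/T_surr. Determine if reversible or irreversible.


dS_sys = 4975.4250/399.0010 = 12.4697 kJ/K
dS_surr = -4975.4250/581.9400 = -8.5497 kJ/K
dS_gen = 12.4697 - 8.5497 = 3.9200 kJ/K (irreversible)

dS_gen = 3.9200 kJ/K, irreversible


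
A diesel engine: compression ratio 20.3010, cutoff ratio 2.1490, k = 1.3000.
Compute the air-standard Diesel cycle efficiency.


r^(k-1) = 2.4675
rc^k = 2.7034
eta = 0.5378 = 53.7839%

53.7839%


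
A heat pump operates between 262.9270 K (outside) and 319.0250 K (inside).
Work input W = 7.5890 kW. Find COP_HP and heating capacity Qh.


COP = 319.0250 / 56.0980 = 5.6869
Qh = 5.6869 * 7.5890 = 43.1581 kW

COP = 5.6869, Qh = 43.1581 kW


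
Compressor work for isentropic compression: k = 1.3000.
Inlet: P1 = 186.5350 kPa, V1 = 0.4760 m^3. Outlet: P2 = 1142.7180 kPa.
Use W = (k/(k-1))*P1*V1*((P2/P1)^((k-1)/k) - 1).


(k-1)/k = 0.2308
(P2/P1)^exp = 1.5193
W = 4.3333 * 186.5350 * 0.4760 * (1.5193 - 1) = 199.8232 kJ

199.8232 kJ


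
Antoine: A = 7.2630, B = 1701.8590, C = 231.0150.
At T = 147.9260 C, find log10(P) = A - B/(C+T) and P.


C+T = 378.9410
B/(C+T) = 4.4911
log10(P) = 7.2630 - 4.4911 = 2.7719
P = 10^2.7719 = 591.4359 mmHg

591.4359 mmHg


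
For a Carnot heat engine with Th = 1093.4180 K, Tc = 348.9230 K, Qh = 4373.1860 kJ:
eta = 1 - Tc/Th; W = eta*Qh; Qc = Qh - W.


eta = 1 - 348.9230/1093.4180 = 0.6809
W = 0.6809 * 4373.1860 = 2977.6491 kJ
Qc = 4373.1860 - 2977.6491 = 1395.5369 kJ

eta = 68.0888%, W = 2977.6491 kJ, Qc = 1395.5369 kJ


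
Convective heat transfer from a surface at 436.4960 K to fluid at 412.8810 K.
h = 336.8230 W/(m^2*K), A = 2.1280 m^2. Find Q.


dT = 23.6150 K
Q = 336.8230 * 2.1280 * 23.6150 = 16926.2719 W

16926.2719 W


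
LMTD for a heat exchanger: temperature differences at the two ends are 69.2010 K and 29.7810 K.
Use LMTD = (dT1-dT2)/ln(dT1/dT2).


dT1/dT2 = 2.3237
ln(dT1/dT2) = 0.8431
LMTD = 39.4200 / 0.8431 = 46.7535 K

46.7535 K


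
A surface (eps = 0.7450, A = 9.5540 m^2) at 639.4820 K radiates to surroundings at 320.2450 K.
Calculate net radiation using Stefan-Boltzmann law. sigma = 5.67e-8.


T^4 = 1.6723e+11
Tsurr^4 = 1.0518e+10
Q = 0.7450 * 5.67e-8 * 9.5540 * 1.5671e+11 = 63244.9890 W

63244.9890 W


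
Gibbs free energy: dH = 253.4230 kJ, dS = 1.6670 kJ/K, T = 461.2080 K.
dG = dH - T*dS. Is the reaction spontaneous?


T*dS = 461.2080 * 1.6670 = 768.8337 kJ
dG = 253.4230 - 768.8337 = -515.4107 kJ (spontaneous)

dG = -515.4107 kJ, spontaneous


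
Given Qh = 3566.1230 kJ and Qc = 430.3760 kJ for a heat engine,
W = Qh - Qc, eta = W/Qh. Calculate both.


W = 3566.1230 - 430.3760 = 3135.7470 kJ
eta = 3135.7470 / 3566.1230 = 0.8793 = 87.9315%

W = 3135.7470 kJ, eta = 87.9315%


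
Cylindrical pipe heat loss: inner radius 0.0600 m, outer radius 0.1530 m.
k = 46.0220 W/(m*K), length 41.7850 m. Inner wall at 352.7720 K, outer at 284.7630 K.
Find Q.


dT = 68.0090 K
ln(ro/ri) = 0.9361
Q = 2*pi*46.0220*41.7850*68.0090 / 0.9361 = 877835.1924 W

877835.1924 W


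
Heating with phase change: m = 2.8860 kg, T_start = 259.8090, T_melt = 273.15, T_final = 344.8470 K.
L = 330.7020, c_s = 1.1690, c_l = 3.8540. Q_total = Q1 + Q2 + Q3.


Q1 (sensible, solid) = 2.8860 * 1.1690 * 13.3410 = 45.0090 kJ
Q2 (latent) = 2.8860 * 330.7020 = 954.4060 kJ
Q3 (sensible, liquid) = 2.8860 * 3.8540 * 71.6970 = 797.4602 kJ
Q_total = 1796.8752 kJ

1796.8752 kJ


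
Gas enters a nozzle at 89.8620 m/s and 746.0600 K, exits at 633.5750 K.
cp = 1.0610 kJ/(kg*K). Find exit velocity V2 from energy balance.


dT = 112.4850 K
2*cp*1000*dT = 238693.1700
V1^2 = 8075.1790
V2 = sqrt(246768.3490) = 496.7578 m/s

496.7578 m/s


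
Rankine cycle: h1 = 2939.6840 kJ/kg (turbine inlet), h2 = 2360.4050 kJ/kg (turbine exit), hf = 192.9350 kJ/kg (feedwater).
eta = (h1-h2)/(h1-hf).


W = 579.2790 kJ/kg
Q_in = 2746.7490 kJ/kg
eta = 0.2109 = 21.0896%

eta = 21.0896%


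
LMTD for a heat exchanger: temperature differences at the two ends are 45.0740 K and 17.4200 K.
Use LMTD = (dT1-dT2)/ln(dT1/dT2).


dT1/dT2 = 2.5875
ln(dT1/dT2) = 0.9507
LMTD = 27.6540 / 0.9507 = 29.0885 K

29.0885 K


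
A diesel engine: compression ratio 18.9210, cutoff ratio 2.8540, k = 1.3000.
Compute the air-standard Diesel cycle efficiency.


r^(k-1) = 2.4159
rc^k = 3.9092
eta = 0.5004 = 50.0379%

50.0379%


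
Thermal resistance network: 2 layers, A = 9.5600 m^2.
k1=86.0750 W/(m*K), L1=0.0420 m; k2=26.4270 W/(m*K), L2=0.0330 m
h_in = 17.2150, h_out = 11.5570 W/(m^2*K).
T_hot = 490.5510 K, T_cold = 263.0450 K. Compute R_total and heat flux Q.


R_conv_in = 1/(17.2150*9.5600) = 0.0061
R_1 = 0.0420/(86.0750*9.5600) = 5.1040e-05
R_2 = 0.0330/(26.4270*9.5600) = 0.0001
R_conv_out = 1/(11.5570*9.5600) = 0.0091
R_total = 0.0153 K/W
Q = 227.5060 / 0.0153 = 14861.0177 W

R_total = 0.0153 K/W, Q = 14861.0177 W


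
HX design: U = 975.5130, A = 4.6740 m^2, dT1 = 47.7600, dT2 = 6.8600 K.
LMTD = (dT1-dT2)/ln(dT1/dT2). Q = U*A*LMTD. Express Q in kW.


LMTD = 21.0772 K
Q = 975.5130 * 4.6740 * 21.0772 = 96102.7193 W = 96.1027 kW

96.1027 kW


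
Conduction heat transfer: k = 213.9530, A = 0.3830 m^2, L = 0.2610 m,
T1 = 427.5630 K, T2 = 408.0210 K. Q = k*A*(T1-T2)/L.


dT = 19.5420 K
Q = 213.9530 * 0.3830 * 19.5420 / 0.2610 = 6135.4392 W

6135.4392 W


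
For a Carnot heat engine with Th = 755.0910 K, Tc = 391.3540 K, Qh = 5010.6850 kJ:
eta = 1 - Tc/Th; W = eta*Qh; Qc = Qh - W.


eta = 1 - 391.3540/755.0910 = 0.4817
W = 0.4817 * 5010.6850 = 2413.7111 kJ
Qc = 5010.6850 - 2413.7111 = 2596.9739 kJ

eta = 48.1713%, W = 2413.7111 kJ, Qc = 2596.9739 kJ


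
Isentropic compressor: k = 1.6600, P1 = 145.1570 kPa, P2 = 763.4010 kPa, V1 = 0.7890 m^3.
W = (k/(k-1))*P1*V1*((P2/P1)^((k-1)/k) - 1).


(k-1)/k = 0.3976
(P2/P1)^exp = 1.9348
W = 2.5152 * 145.1570 * 0.7890 * (1.9348 - 1) = 269.2667 kJ

269.2667 kJ


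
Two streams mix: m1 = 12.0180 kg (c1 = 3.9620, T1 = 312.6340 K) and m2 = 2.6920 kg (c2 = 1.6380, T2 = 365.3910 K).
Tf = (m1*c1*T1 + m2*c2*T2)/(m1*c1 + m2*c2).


num = 16497.3569
den = 52.0248
Tf = 317.1056 K

317.1056 K


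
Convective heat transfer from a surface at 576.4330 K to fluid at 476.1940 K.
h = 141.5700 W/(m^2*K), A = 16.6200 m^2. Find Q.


dT = 100.2390 K
Q = 141.5700 * 16.6200 * 100.2390 = 235851.6815 W

235851.6815 W


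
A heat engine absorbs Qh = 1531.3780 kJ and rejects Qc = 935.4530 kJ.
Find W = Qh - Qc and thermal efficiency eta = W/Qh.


W = 1531.3780 - 935.4530 = 595.9250 kJ
eta = 595.9250 / 1531.3780 = 0.3891 = 38.9143%

W = 595.9250 kJ, eta = 38.9143%


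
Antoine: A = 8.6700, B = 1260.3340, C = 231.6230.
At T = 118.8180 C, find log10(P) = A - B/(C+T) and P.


C+T = 350.4410
B/(C+T) = 3.5964
log10(P) = 8.6700 - 3.5964 = 5.0736
P = 10^5.0736 = 118461.4944 mmHg

118461.4944 mmHg


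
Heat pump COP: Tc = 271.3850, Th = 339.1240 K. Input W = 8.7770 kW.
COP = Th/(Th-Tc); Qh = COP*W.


COP = 339.1240 / 67.7390 = 5.0063
Qh = 5.0063 * 8.7770 = 43.9406 kW

COP = 5.0063, Qh = 43.9406 kW


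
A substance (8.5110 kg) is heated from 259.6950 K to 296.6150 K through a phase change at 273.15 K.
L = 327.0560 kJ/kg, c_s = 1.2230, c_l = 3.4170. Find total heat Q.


Q1 (sensible, solid) = 8.5110 * 1.2230 * 13.4550 = 140.0525 kJ
Q2 (latent) = 8.5110 * 327.0560 = 2783.5736 kJ
Q3 (sensible, liquid) = 8.5110 * 3.4170 * 23.4650 = 682.4112 kJ
Q_total = 3606.0373 kJ

3606.0373 kJ


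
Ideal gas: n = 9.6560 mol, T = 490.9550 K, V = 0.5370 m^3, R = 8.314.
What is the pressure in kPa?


P = nRT/V = 9.6560 * 8.314 * 490.9550 / 0.5370
= 39413.8595 / 0.5370 = 73396.3865 Pa = 73.3964 kPa

73.3964 kPa


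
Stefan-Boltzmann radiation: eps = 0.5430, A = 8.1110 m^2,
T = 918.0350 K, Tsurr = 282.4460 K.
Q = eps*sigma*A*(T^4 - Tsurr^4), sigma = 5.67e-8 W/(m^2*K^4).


T^4 = 7.1029e+11
Tsurr^4 = 6.3642e+09
Q = 0.5430 * 5.67e-8 * 8.1110 * 7.0393e+11 = 175786.4755 W

175786.4755 W


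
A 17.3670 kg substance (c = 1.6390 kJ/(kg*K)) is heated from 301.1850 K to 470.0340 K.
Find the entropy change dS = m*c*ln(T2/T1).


T2/T1 = 1.5606
ln(T2/T1) = 0.4451
dS = 17.3670 * 1.6390 * 0.4451 = 12.6690 kJ/K

12.6690 kJ/K


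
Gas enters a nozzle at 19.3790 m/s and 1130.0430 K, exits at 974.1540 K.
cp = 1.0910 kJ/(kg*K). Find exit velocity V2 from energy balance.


dT = 155.8890 K
2*cp*1000*dT = 340149.7980
V1^2 = 375.5456
V2 = sqrt(340525.3436) = 583.5455 m/s

583.5455 m/s


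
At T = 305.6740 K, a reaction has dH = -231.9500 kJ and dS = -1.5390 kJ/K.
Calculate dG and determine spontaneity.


T*dS = 305.6740 * -1.5390 = -470.4323 kJ
dG = -231.9500 + 470.4323 = 238.4823 kJ (non-spontaneous)

dG = 238.4823 kJ, non-spontaneous


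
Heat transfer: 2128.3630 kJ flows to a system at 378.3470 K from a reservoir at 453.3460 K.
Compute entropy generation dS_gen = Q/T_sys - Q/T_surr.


dS_sys = 2128.3630/378.3470 = 5.6254 kJ/K
dS_surr = -2128.3630/453.3460 = -4.6948 kJ/K
dS_gen = 5.6254 - 4.6948 = 0.9306 kJ/K (irreversible)

dS_gen = 0.9306 kJ/K, irreversible


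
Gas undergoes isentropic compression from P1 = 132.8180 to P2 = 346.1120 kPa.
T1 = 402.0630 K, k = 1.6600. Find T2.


(k-1)/k = 0.3976
(P2/P1)^exp = 1.4635
T2 = 402.0630 * 1.4635 = 588.4041 K

588.4041 K


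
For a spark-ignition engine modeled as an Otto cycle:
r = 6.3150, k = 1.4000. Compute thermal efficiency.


r^(k-1) = 2.0900
eta = 1 - 1/2.0900 = 0.5215 = 52.1534%

52.1534%


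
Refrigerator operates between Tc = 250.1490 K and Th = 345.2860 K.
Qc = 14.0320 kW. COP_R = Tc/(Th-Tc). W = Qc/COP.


COP = 250.1490 / 95.1370 = 2.6294
W = 14.0320 / 2.6294 = 5.3367 kW

COP = 2.6294, W = 5.3367 kW


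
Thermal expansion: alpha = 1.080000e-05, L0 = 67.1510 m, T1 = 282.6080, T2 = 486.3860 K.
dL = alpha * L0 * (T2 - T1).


dT = 203.7780 K
dL = 1.080000e-05 * 67.1510 * 203.7780 = 0.147786 m
L_final = 67.298786 m

dL = 0.147786 m


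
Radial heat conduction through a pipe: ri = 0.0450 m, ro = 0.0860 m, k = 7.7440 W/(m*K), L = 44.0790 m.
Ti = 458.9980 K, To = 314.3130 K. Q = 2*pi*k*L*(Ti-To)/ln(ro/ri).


dT = 144.6850 K
ln(ro/ri) = 0.6477
Q = 2*pi*7.7440*44.0790*144.6850 / 0.6477 = 479111.6654 W

479111.6654 W


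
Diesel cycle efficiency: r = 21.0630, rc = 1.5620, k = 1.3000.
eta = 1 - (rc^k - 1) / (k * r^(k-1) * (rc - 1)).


r^(k-1) = 2.4949
rc^k = 1.7856
eta = 0.5690 = 56.9009%

56.9009%


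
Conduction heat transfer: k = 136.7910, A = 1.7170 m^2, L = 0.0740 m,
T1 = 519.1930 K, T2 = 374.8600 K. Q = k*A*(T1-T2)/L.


dT = 144.3330 K
Q = 136.7910 * 1.7170 * 144.3330 / 0.0740 = 458101.5260 W

458101.5260 W


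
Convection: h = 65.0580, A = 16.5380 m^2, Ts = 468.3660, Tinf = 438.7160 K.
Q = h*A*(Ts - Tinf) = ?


dT = 29.6500 K
Q = 65.0580 * 16.5380 * 29.6500 = 31901.3009 W

31901.3009 W


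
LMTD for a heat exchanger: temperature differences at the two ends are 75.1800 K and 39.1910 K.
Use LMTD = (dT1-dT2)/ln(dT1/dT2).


dT1/dT2 = 1.9183
ln(dT1/dT2) = 0.6514
LMTD = 35.9890 / 0.6514 = 55.2455 K

55.2455 K


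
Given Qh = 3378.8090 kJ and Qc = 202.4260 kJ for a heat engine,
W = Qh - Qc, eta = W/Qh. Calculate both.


W = 3378.8090 - 202.4260 = 3176.3830 kJ
eta = 3176.3830 / 3378.8090 = 0.9401 = 94.0090%

W = 3176.3830 kJ, eta = 94.0090%


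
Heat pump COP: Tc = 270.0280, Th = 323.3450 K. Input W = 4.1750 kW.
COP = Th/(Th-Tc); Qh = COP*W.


COP = 323.3450 / 53.3170 = 6.0646
Qh = 6.0646 * 4.1750 = 25.3196 kW

COP = 6.0646, Qh = 25.3196 kW


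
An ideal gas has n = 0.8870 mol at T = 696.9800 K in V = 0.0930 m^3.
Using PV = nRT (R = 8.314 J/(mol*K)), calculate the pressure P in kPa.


P = nRT/V = 0.8870 * 8.314 * 696.9800 / 0.0930
= 5139.8916 / 0.0930 = 55267.6511 Pa = 55.2677 kPa

55.2677 kPa


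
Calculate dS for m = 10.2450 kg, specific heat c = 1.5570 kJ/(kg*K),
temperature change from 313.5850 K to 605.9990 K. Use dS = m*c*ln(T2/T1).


T2/T1 = 1.9325
ln(T2/T1) = 0.6588
dS = 10.2450 * 1.5570 * 0.6588 = 10.5090 kJ/K

10.5090 kJ/K


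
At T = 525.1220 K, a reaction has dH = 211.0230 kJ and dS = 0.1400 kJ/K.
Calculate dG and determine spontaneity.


T*dS = 525.1220 * 0.1400 = 73.5171 kJ
dG = 211.0230 - 73.5171 = 137.5059 kJ (non-spontaneous)

dG = 137.5059 kJ, non-spontaneous


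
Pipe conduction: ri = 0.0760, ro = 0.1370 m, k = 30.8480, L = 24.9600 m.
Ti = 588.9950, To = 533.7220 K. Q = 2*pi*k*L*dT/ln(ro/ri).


dT = 55.2730 K
ln(ro/ri) = 0.5892
Q = 2*pi*30.8480*24.9600*55.2730 / 0.5892 = 453802.2940 W

453802.2940 W


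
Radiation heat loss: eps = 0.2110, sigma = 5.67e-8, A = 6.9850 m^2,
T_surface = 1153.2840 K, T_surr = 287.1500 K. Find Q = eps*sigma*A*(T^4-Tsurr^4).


T^4 = 1.7691e+12
Tsurr^4 = 6.7988e+09
Q = 0.2110 * 5.67e-8 * 6.9850 * 1.7623e+12 = 147266.7515 W

147266.7515 W


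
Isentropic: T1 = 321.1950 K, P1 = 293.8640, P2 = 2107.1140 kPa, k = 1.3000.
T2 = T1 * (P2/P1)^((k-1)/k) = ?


(k-1)/k = 0.2308
(P2/P1)^exp = 1.5756
T2 = 321.1950 * 1.5756 = 506.0594 K

506.0594 K


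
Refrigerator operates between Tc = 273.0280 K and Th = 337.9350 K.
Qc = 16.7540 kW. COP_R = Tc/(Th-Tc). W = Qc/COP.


COP = 273.0280 / 64.9070 = 4.2064
W = 16.7540 / 4.2064 = 3.9829 kW

COP = 4.2064, W = 3.9829 kW


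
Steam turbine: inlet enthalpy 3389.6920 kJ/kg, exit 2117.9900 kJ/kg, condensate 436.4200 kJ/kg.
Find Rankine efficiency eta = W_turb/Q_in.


W = 1271.7020 kJ/kg
Q_in = 2953.2720 kJ/kg
eta = 0.4306 = 43.0608%

eta = 43.0608%


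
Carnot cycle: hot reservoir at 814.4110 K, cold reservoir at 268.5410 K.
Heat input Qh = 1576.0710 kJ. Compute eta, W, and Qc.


eta = 1 - 268.5410/814.4110 = 0.6703
W = 0.6703 * 1576.0710 = 1056.3829 kJ
Qc = 1576.0710 - 1056.3829 = 519.6881 kJ

eta = 67.0264%, W = 1056.3829 kJ, Qc = 519.6881 kJ


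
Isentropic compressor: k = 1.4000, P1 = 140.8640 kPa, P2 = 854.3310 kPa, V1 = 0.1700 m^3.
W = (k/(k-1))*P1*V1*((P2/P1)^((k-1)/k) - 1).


(k-1)/k = 0.2857
(P2/P1)^exp = 1.6736
W = 3.5000 * 140.8640 * 0.1700 * (1.6736 - 1) = 56.4613 kJ

56.4613 kJ


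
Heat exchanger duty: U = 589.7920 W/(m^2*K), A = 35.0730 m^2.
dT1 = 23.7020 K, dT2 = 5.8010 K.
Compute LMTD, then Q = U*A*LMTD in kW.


LMTD = 12.7180 K
Q = 589.7920 * 35.0730 * 12.7180 = 263082.3410 W = 263.0823 kW

263.0823 kW


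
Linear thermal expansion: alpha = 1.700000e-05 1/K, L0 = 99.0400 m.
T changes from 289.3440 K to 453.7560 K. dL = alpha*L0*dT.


dT = 164.4120 K
dL = 1.700000e-05 * 99.0400 * 164.4120 = 0.276817 m
L_final = 99.316817 m

dL = 0.276817 m


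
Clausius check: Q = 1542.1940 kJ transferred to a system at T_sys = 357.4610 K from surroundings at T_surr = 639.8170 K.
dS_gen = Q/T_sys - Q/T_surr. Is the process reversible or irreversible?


dS_sys = 1542.1940/357.4610 = 4.3143 kJ/K
dS_surr = -1542.1940/639.8170 = -2.4104 kJ/K
dS_gen = 4.3143 - 2.4104 = 1.9039 kJ/K (irreversible)

dS_gen = 1.9039 kJ/K, irreversible


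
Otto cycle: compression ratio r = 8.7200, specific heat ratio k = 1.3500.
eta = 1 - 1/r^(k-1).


r^(k-1) = 2.1339
eta = 1 - 1/2.1339 = 0.5314 = 53.1382%

53.1382%


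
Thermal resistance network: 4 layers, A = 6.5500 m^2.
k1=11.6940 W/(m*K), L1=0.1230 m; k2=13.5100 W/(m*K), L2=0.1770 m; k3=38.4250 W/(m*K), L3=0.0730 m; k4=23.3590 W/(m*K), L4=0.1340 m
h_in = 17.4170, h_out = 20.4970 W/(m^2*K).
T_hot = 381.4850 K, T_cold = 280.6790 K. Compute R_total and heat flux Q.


R_conv_in = 1/(17.4170*6.5500) = 0.0088
R_1 = 0.1230/(11.6940*6.5500) = 0.0016
R_2 = 0.1770/(13.5100*6.5500) = 0.0020
R_3 = 0.0730/(38.4250*6.5500) = 0.0003
R_4 = 0.1340/(23.3590*6.5500) = 0.0009
R_conv_out = 1/(20.4970*6.5500) = 0.0074
R_total = 0.0210 K/W
Q = 100.8060 / 0.0210 = 4803.4716 W

R_total = 0.0210 K/W, Q = 4803.4716 W


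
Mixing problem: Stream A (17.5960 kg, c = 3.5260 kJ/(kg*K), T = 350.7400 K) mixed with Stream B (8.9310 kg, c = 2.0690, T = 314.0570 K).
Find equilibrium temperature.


num = 27564.3561
den = 80.5217
Tf = 342.3219 K

342.3219 K


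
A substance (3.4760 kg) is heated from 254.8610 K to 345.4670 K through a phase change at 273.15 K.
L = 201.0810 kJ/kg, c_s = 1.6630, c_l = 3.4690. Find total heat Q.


Q1 (sensible, solid) = 3.4760 * 1.6630 * 18.2890 = 105.7212 kJ
Q2 (latent) = 3.4760 * 201.0810 = 698.9576 kJ
Q3 (sensible, liquid) = 3.4760 * 3.4690 * 72.3170 = 872.0160 kJ
Q_total = 1676.6948 kJ

1676.6948 kJ
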